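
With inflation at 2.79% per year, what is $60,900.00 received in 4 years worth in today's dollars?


Formula: Real value = nominal / (1 + inflation)^years
Price level: (1 + 0.0279)^4 = 1.116358
Real value = $60,900.00 / 1.116358 = $54,552.40

$54,552.40


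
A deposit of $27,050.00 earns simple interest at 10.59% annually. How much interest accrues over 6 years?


Formula: I = P * r * t
Substituting: I = $27,050.00 * 0.1059 * 6
Step: I = $27,050.00 * 0.6354
I = $17,187.57

$17,187.57


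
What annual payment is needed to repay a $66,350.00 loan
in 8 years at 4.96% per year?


Formula: PMT = PV * r / (1 - (1+r)^(-n))
Denominator: 1 - (1 + 0.0496)^(-8) = 0.321094
Numerator: $66,350.00 * 0.0496 = 3290.96
PMT = 3290.96 / 0.321094 = $10,249.20

$10,249.20


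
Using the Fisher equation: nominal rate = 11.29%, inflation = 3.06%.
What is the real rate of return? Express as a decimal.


Formula: (1 + r_real) = (1 + r_nom) / (1 + inflation)
Substituting: (1 + r_real) = 1.1129 / 1.0306
(1 + r_real) = 1.079856
r_real = 1.079856 - 1 = 0.079856

0.079856


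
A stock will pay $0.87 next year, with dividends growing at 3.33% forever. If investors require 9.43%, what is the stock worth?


Formula: P = D1 / (r - g)
Spread: r - g = 0.0943 - 0.0333 = 0.061
Substituting: P = $0.87 / 0.061
P = $14.26

$14.26


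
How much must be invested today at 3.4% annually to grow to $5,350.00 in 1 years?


Formula: PV = FV / (1 + r)^n
Substituting: PV = $5,350.00 / (1 + 0.034)^1
Discount factor: (1.034)^1 = 1.034
PV = $5,350.00 / 1.034 = $5,174.08

$5,174.08


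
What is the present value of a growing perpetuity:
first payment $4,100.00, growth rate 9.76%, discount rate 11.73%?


Formula: PV = C / (r - g)
Spread: r - g = 0.1173 - 0.0976 = 0.0197
Substituting: PV = $4,100.00 / 0.0197
PV = $208,121.83

$208,121.83


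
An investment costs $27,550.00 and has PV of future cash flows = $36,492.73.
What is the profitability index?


Formula: PI = PV(cash flows) / initial investment
Substituting: PI = $36,492.73 / $27,550.00
PI = 1.3246

1.3246


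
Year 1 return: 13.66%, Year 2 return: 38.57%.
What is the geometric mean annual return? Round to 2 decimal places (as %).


Formula: Geometric mean = ((1+r1)*(1+r2))^(1/2) - 1
Product: (1 + 0.1366) * (1 + 0.3857) = 1.1366 * 1.3857 = 1.574987
Square root: 1.574987^0.5 = 1.254985
Geometric mean = 1.254985 - 1 = 0.254985
As percentage: 25.50%

25.50%


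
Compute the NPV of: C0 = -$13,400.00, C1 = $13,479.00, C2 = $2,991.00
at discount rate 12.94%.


Formula: NPV = C0 + C1/(1+r) + C2/(1+r)^2
Discount C1: $13,479.00 / (1 + 0.1294) = $11,934.66
Discount C2: $2,991.00 / (1 + 0.1294)^2 = $2,344.88
NPV = -$13,400.00 + $11,934.66 + $2,344.88 = $879.54

$879.54


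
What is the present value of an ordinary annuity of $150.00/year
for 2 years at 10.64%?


Formula: PV = PMT * (1 - (1+r)^(-n)) / r
Discount factor: (1 + 0.1064)^(-2) = 0.816913
Bracket: 1 - 0.816913 = 0.183087
PV = $150.00 * 0.183087 / 0.1064 = $258.11

$258.11


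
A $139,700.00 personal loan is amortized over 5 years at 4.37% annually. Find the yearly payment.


Formula: PMT = PV * r / (1 - (1+r)^(-n))
Denominator: 1 - (1 + 0.0437)^(-5) = 0.192539
Numerator: $139,700.00 * 0.0437 = 6104.89
PMT = 6104.89 / 0.192539 = $31,707.30

$31,707.30


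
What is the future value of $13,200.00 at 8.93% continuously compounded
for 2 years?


Formula: FV = P * e^(r*t)
Exponent: r*t = 0.0893 * 2 = 0.1786
e^(0.1786) = 1.195542
FV = $13,200.00 * 1.195542 = $15,781.16

$15,781.16


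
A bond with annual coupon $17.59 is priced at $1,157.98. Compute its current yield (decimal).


Formula: Current yield = annual coupon / price
Substituting: CY = $17.59 / $1,157.98
CY = 0.01519

0.01519


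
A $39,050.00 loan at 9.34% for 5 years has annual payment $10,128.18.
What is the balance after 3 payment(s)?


Formula: Balance = PV*(1+r)^k - PMT*((1+r)^k - 1)/r
Growth: (1 + 0.0934)^3 = 1.307185
Accumulated factor: ((1+r)^k - 1)/r = 3.288924
Balance = $39,050.00 * 1.307185 - $10,128.18 * 3.288924
Balance = $17,734.78

$17,734.78


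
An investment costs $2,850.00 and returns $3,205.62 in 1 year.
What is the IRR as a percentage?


Formula: IRR = C1/C0 - 1
Substituting: IRR = $3,205.62 / $2,850.00 - 1
Ratio: 1.124779 - 1 = 0.124779
IRR = 12.4779%

12.4779%


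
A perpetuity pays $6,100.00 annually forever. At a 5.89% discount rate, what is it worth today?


Formula: PV = C / r
Substituting: PV = $6,100.00 / 0.0589
PV = $103,565.37

$103,565.37


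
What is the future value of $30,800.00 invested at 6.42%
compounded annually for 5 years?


Formula: FV = P * (1 + r)^n
Substituting: FV = $30,800.00 * (1 + 0.0642)^5
Growth factor: (1.0642)^5 = 1.364949
FV = $30,800.00 * 1.364949 = $42,040.41

$42,040.41


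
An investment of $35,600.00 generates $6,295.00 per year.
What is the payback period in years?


Formula: Payback = investment / annual cash flow
Substituting: Payback = $35,600.00 / $6,295.00
Payback = 5.6553 years

5.6553 years


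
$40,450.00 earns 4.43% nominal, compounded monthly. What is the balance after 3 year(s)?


Formula: FV = P * (1 + r/m)^(m*t)
Period rate: r/m = 0.0443 / 12 = 0.003692
Total periods: m*t = 12 * 3 = 36
Growth factor: (1 + 0.003692)^36 = 1.141856
FV = $40,450.00 * 1.141856 = $46,188.09

$46,188.09


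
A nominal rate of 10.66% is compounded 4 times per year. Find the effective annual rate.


Formula: EAR = (1 + r/m)^m - 1
Period rate: r/m = 0.1066 / 4 = 0.02665
Compounding: (1 + 0.02665)^4 = 1.110938
EAR = 1.110938 - 1 = 0.110938

0.110938


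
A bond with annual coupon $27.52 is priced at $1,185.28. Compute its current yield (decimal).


Formula: Current yield = annual coupon / price
Substituting: CY = $27.52 / $1,185.28
CY = 0.023218

0.023218


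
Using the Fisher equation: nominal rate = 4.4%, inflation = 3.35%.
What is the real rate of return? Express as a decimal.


Formula: (1 + r_real) = (1 + r_nom) / (1 + inflation)
Substituting: (1 + r_real) = 1.044 / 1.0335
(1 + r_real) = 1.01016
r_real = 1.01016 - 1 = 0.01016

0.01016


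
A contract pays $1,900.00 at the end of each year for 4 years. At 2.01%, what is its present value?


Formula: PV = PMT * (1 - (1+r)^(-n)) / r
Discount factor: (1 + 0.0201)^(-4) = 0.923483
Bracket: 1 - 0.923483 = 0.076517
PV = $1,900.00 * 0.076517 / 0.0201 = $7,232.93

$7,232.93


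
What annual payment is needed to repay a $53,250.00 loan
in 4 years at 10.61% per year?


Formula: PMT = PV * r / (1 - (1+r)^(-n))
Denominator: 1 - (1 + 0.1061)^(-4) = 0.331929
Numerator: $53,250.00 * 0.1061 = 5649.825
PMT = 5649.825 / 0.331929 = $17,021.17

$17,021.17


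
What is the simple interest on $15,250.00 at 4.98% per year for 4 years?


Formula: I = P * r * t
Substituting: I = $15,250.00 * 0.0498 * 4
Step: I = $15,250.00 * 0.1992
I = $3,037.80

$3,037.80


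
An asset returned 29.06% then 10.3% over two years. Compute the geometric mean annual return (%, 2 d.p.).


Formula: Geometric mean = ((1+r1)*(1+r2))^(1/2) - 1
Product: (1 + 0.2906) * (1 + 0.103) = 1.2906 * 1.103 = 1.423532
Square root: 1.423532^0.5 = 1.193119
Geometric mean = 1.193119 - 1 = 0.193119
As percentage: 19.31%

19.31%


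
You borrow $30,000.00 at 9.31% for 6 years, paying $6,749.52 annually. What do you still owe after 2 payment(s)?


Formula: Balance = PV*(1+r)^k - PMT*((1+r)^k - 1)/r
Growth: (1 + 0.0931)^2 = 1.194868
Accumulated factor: ((1+r)^k - 1)/r = 2.0931
Balance = $30,000.00 * 1.194868 - $6,749.52 * 2.0931
Balance = $21,718.61

$21,718.61


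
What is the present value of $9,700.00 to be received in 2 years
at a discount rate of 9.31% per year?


Formula: PV = FV / (1 + r)^n
Substituting: PV = $9,700.00 / (1 + 0.0931)^2
Discount factor: (1.0931)^2 = 1.194868
PV = $9,700.00 / 1.194868 = $8,118.05

$8,118.05


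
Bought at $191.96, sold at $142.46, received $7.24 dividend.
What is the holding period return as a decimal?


Formula: HPR = (P1 - P0 + D) / P0
Gain: $142.46 - $191.96 + $7.24 = -$42.26
HPR = -$42.26 / $191.96 = -0.2202

-0.2202


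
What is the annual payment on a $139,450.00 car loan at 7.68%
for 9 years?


Formula: PMT = PV * r / (1 - (1+r)^(-n))
Denominator: 1 - (1 + 0.0768)^(-9) = 0.486211
Numerator: $139,450.00 * 0.0768 = 10709.76
PMT = 10709.76 / 0.486211 = $22,026.97

$22,026.97


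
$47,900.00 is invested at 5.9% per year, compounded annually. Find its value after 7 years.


Formula: FV = P * (1 + r)^n
Substituting: FV = $47,900.00 * (1 + 0.059)^7
Growth factor: (1.059)^7 = 1.493729
FV = $47,900.00 * 1.493729 = $71,549.60

$71,549.60


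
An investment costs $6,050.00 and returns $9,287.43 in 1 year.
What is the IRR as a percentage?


Formula: IRR = C1/C0 - 1
Substituting: IRR = $9,287.43 / $6,050.00 - 1
Ratio: 1.535112 - 1 = 0.535112
IRR = 53.5112%

53.5112%


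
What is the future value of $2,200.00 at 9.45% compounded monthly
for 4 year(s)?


Formula: FV = P * (1 + r/m)^(m*t)
Period rate: r/m = 0.0945 / 12 = 0.007875
Total periods: m*t = 12 * 4 = 48
Growth factor: (1 + 0.007875)^48 = 1.457204
FV = $2,200.00 * 1.457204 = $3,205.85

$3,205.85


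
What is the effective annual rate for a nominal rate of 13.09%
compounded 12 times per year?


Formula: EAR = (1 + r/m)^m - 1
Period rate: r/m = 0.1309 / 12 = 0.010908
Compounding: (1 + 0.010908)^12 = 1.139046
EAR = 1.139046 - 1 = 0.139046

0.139046


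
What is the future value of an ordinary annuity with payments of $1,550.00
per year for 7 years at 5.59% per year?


Formula: FV = PMT * ((1+r)^n - 1) / r
Growth factor: (1 + 0.0559)^7 = 1.463388
Numerator: 1.463388 - 1 = 0.463388
FV = $1,550.00 * 0.463388 / 0.0559 = $12,848.87

$12,848.87


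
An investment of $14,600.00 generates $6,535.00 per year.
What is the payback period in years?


Formula: Payback = investment / annual cash flow
Substituting: Payback = $14,600.00 / $6,535.00
Payback = 2.2341 years

2.2341 years


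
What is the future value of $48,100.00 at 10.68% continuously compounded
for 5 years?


Formula: FV = P * e^(r*t)
Exponent: r*t = 0.1068 * 5 = 0.534
e^(0.534) = 1.705742
FV = $48,100.00 * 1.705742 = $82,046.17

$82,046.17


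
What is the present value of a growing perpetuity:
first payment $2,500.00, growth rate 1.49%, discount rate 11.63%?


Formula: PV = C / (r - g)
Spread: r - g = 0.1163 - 0.0149 = 0.1014
Substituting: PV = $2,500.00 / 0.1014
PV = $24,654.83

$24,654.83


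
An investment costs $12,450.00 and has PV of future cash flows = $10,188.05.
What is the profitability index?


Formula: PI = PV(cash flows) / initial investment
Substituting: PI = $10,188.05 / $12,450.00
PI = 0.8183

0.8183


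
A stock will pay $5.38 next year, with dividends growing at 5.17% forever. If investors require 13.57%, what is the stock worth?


Formula: P = D1 / (r - g)
Spread: r - g = 0.1357 - 0.0517 = 0.084
Substituting: P = $5.38 / 0.084
P = $64.05

$64.05


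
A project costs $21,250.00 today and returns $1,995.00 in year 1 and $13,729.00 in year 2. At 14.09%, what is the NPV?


Formula: NPV = C0 + C1/(1+r) + C2/(1+r)^2
Discount C1: $1,995.00 / (1 + 0.1409) = $1,748.62
Discount C2: $13,729.00 / (1 + 0.1409)^2 = $10,547.36
NPV = -$21,250.00 + $1,748.62 + $10,547.36 = -$8,954.02

-$8,954.02


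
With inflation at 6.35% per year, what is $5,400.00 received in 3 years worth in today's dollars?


Formula: Real value = nominal / (1 + inflation)^years
Price level: (1 + 0.0635)^3 = 1.202853
Real value = $5,400.00 / 1.202853 = $4,489.33

$4,489.33


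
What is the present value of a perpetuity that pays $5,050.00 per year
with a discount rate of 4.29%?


Formula: PV = C / r
Substituting: PV = $5,050.00 / 0.0429
PV = $117,715.62

$117,715.62


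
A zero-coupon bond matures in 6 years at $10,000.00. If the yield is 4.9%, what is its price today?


Formula: Price = FV / (1 + r)^n
Substituting: Price = $10,000.00 / (1 + 0.049)^6
Discount factor: (1.049)^6 = 1.332456
Price = $10,000.00 / 1.332456 = $7,504.94

$7,504.94


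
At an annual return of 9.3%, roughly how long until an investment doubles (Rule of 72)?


Formula: Years ≈ 72 / r
Substituting: Years ≈ 72 / 9.3
Years ≈ 7.7

7.7 years


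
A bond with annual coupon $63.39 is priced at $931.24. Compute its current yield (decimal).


Formula: Current yield = annual coupon / price
Substituting: CY = $63.39 / $931.24
CY = 0.068071

0.068071


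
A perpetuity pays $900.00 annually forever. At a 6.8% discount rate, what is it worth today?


Formula: PV = C / r
Substituting: PV = $900.00 / 0.068
PV = $13,235.29

$13,235.29


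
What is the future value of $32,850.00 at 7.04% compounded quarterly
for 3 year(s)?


Formula: FV = P * (1 + r/m)^(m*t)
Period rate: r/m = 0.0704 / 4 = 0.0176
Total periods: m*t = 4 * 3 = 12
Growth factor: (1 + 0.0176)^12 = 1.232892
FV = $32,850.00 * 1.232892 = $40,500.52

$40,500.52


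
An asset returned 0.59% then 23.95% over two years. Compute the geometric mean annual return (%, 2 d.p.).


Formula: Geometric mean = ((1+r1)*(1+r2))^(1/2) - 1
Product: (1 + 0.0059) * (1 + 0.2395) = 1.0059 * 1.2395 = 1.246813
Square root: 1.246813^0.5 = 1.116608
Geometric mean = 1.116608 - 1 = 0.116608
As percentage: 11.66%

11.66%


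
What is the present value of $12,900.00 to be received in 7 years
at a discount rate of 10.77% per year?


Formula: PV = FV / (1 + r)^n
Substituting: PV = $12,900.00 / (1 + 0.1077)^7
Discount factor: (1.1077)^7 = 2.046233
PV = $12,900.00 / 2.046233 = $6,304.27

$6,304.27


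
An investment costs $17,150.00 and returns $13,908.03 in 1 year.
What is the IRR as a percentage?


Formula: IRR = C1/C0 - 1
Substituting: IRR = $13,908.03 / $17,150.00 - 1
Ratio: 0.810964 - 1 = -0.189036
IRR = -18.9036%

-18.9036%


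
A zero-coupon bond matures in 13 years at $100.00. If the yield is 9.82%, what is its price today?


Formula: Price = FV / (1 + r)^n
Substituting: Price = $100.00 / (1 + 0.0982)^13
Discount factor: (1.0982)^13 = 3.379549
Price = $100.00 / 3.379549 = $29.59

$29.59


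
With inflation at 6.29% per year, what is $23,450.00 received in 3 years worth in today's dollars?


Formula: Real value = nominal / (1 + inflation)^years
Price level: (1 + 0.0629)^3 = 1.200818
Real value = $23,450.00 / 1.200818 = $19,528.35

$19,528.35


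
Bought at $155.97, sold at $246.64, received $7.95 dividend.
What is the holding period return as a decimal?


Formula: HPR = (P1 - P0 + D) / P0
Gain: $246.64 - $155.97 + $7.95 = $98.62
HPR = $98.62 / $155.97 = 0.6323

0.6323


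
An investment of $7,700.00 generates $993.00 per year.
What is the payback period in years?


Formula: Payback = investment / annual cash flow
Substituting: Payback = $7,700.00 / $993.00
Payback = 7.7543 years

7.7543 years


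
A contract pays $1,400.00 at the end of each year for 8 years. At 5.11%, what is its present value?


Formula: PV = PMT * (1 - (1+r)^(-n)) / r
Discount factor: (1 + 0.0511)^(-8) = 0.671193
Bracket: 1 - 0.671193 = 0.328807
PV = $1,400.00 * 0.328807 / 0.0511 = $9,008.40

$9,008.40


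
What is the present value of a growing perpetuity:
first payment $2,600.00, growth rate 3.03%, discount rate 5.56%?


Formula: PV = C / (r - g)
Spread: r - g = 0.0556 - 0.0303 = 0.0253
Substituting: PV = $2,600.00 / 0.0253
PV = $102,766.80

$102,766.80


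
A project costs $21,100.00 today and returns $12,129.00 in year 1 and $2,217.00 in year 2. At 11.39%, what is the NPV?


Formula: NPV = C0 + C1/(1+r) + C2/(1+r)^2
Discount C1: $12,129.00 / (1 + 0.1139) = $10,888.77
Discount C2: $2,217.00 / (1 + 0.1139)^2 = $1,786.79
NPV = -$21,100.00 + $10,888.77 + $1,786.79 = -$8,424.44

-$8,424.44


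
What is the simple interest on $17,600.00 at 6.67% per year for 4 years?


Formula: I = P * r * t
Substituting: I = $17,600.00 * 0.0667 * 4
Step: I = $17,600.00 * 0.2668
I = $4,695.68

$4,695.68


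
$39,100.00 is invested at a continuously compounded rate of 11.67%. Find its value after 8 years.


Formula: FV = P * e^(r*t)
Exponent: r*t = 0.1167 * 8 = 0.9336
e^(0.9336) = 2.54365
FV = $39,100.00 * 2.54365 = $99,456.71

$99,456.71


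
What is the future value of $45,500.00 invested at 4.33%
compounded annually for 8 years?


Formula: FV = P * (1 + r)^n
Substituting: FV = $45,500.00 * (1 + 0.0433)^8
Growth factor: (1.0433)^8 = 1.403698
FV = $45,500.00 * 1.403698 = $63,868.26

$63,868.26


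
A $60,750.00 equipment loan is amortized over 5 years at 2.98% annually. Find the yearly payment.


Formula: PMT = PV * r / (1 - (1+r)^(-n))
Denominator: 1 - (1 + 0.0298)^(-5) = 0.136553
Numerator: $60,750.00 * 0.0298 = 1810.35
PMT = 1810.35 / 0.136553 = $13,257.47

$13,257.47


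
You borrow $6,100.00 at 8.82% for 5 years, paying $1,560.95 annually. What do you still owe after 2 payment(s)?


Formula: Balance = PV*(1+r)^k - PMT*((1+r)^k - 1)/r
Growth: (1 + 0.0882)^2 = 1.184179
Accumulated factor: ((1+r)^k - 1)/r = 2.0882
Balance = $6,100.00 * 1.184179 - $1,560.95 * 2.0882
Balance = $3,963.92

$3,963.92


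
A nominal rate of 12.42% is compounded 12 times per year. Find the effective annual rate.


Formula: EAR = (1 + r/m)^m - 1
Period rate: r/m = 0.1242 / 12 = 0.01035
Compounding: (1 + 0.01035)^12 = 1.13152
EAR = 1.13152 - 1 = 0.13152

0.13152


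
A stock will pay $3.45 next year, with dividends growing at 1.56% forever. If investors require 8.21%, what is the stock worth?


Formula: P = D1 / (r - g)
Spread: r - g = 0.0821 - 0.0156 = 0.0665
Substituting: P = $3.45 / 0.0665
P = $51.88

$51.88


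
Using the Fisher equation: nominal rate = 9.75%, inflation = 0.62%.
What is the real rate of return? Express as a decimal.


Formula: (1 + r_real) = (1 + r_nom) / (1 + inflation)
Substituting: (1 + r_real) = 1.0975 / 1.0062
(1 + r_real) = 1.090737
r_real = 1.090737 - 1 = 0.090737

0.090737


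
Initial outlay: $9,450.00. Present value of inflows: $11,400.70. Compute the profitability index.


Formula: PI = PV(cash flows) / initial investment
Substituting: PI = $11,400.70 / $9,450.00
PI = 1.2064

1.2064


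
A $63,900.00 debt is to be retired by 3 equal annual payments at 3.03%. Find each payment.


Formula: PMT = PV * r / (1 - (1+r)^(-n))
Denominator: 1 - (1 + 0.0303)^(-3) = 0.085658
Numerator: $63,900.00 * 0.0303 = 1936.17
PMT = 1936.17 / 0.085658 = $22,603.62

$22,603.62


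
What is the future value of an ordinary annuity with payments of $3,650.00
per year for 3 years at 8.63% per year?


Formula: FV = PMT * ((1+r)^n - 1) / r
Growth factor: (1 + 0.0863)^3 = 1.281886
Numerator: 1.281886 - 1 = 0.281886
FV = $3,650.00 * 0.281886 / 0.0863 = $11,922.17

$11,922.17


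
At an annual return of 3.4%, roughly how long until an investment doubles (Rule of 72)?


Formula: Years ≈ 72 / r
Substituting: Years ≈ 72 / 3.4
Years ≈ 21.2

21.2 years


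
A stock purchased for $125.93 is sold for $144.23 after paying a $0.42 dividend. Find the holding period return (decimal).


Formula: HPR = (P1 - P0 + D) / P0
Gain: $144.23 - $125.93 + $0.42 = $18.72
HPR = $18.72 / $125.93 = 0.1487

0.1487


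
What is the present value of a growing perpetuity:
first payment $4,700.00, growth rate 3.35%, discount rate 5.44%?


Formula: PV = C / (r - g)
Spread: r - g = 0.0544 - 0.0335 = 0.0209
Substituting: PV = $4,700.00 / 0.0209
PV = $224,880.38

$224,880.38


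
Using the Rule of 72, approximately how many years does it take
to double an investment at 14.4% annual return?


Formula: Years ≈ 72 / r
Substituting: Years ≈ 72 / 14.4
Years ≈ 5.0

5.0 years


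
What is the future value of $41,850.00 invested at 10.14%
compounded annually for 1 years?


Formula: FV = P * (1 + r)^n
Substituting: FV = $41,850.00 * (1 + 0.1014)^1
Growth factor: (1.1014)^1 = 1.1014
FV = $41,850.00 * 1.1014 = $46,093.59

$46,093.59


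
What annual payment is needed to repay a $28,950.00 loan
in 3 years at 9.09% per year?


Formula: PMT = PV * r / (1 - (1+r)^(-n))
Denominator: 1 - (1 + 0.0909)^(-3) = 0.229726
Numerator: $28,950.00 * 0.0909 = 2631.555
PMT = 2631.555 / 0.229726 = $11,455.18

$11,455.18


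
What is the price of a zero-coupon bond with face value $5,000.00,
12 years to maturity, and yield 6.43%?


Formula: Price = FV / (1 + r)^n
Substituting: Price = $5,000.00 / (1 + 0.0643)^12
Discount factor: (1.0643)^12 = 2.112364
Price = $5,000.00 / 2.112364 = $2,367.02

$2,367.02


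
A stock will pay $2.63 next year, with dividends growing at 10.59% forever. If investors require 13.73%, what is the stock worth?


Formula: P = D1 / (r - g)
Spread: r - g = 0.1373 - 0.1059 = 0.0314
Substituting: P = $2.63 / 0.0314
P = $83.76

$83.76


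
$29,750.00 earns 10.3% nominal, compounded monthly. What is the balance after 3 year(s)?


Formula: FV = P * (1 + r/m)^(m*t)
Period rate: r/m = 0.103 / 12 = 0.008583
Total periods: m*t = 12 * 3 = 36
Growth factor: (1 + 0.008583)^36 = 1.360268
FV = $29,750.00 * 1.360268 = $40,467.96

$40,467.96


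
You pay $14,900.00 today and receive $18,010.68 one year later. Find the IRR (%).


Formula: IRR = C1/C0 - 1
Substituting: IRR = $18,010.68 / $14,900.00 - 1
Ratio: 1.20877 - 1 = 0.20877
IRR = 20.877%

20.877%


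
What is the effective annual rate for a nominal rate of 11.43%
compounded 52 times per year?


Formula: EAR = (1 + r/m)^m - 1
Period rate: r/m = 0.1143 / 52 = 0.002198
Compounding: (1 + 0.002198)^52 = 1.120948
EAR = 1.120948 - 1 = 0.120948

0.120948


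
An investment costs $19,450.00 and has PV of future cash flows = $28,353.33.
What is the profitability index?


Formula: PI = PV(cash flows) / initial investment
Substituting: PI = $28,353.33 / $19,450.00
PI = 1.4578

1.4578


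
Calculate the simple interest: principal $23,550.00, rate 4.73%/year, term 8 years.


Formula: I = P * r * t
Substituting: I = $23,550.00 * 0.0473 * 8
Step: I = $23,550.00 * 0.3784
I = $8,911.32

$8,911.32


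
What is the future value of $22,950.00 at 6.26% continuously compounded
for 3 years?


Formula: FV = P * e^(r*t)
Exponent: r*t = 0.0626 * 3 = 0.1878
e^(0.1878) = 1.206592
FV = $22,950.00 * 1.206592 = $27,691.29

$27,691.29


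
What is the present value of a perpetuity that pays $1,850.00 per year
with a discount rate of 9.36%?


Formula: PV = C / r
Substituting: PV = $1,850.00 / 0.0936
PV = $19,764.96

$19,764.96


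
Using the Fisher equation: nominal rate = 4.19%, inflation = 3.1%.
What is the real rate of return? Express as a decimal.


Formula: (1 + r_real) = (1 + r_nom) / (1 + inflation)
Substituting: (1 + r_real) = 1.0419 / 1.031
(1 + r_real) = 1.010572
r_real = 1.010572 - 1 = 0.010572

0.010572


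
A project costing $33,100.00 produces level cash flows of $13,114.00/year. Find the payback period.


Formula: Payback = investment / annual cash flow
Substituting: Payback = $33,100.00 / $13,114.00
Payback = 2.524 years

2.524 years


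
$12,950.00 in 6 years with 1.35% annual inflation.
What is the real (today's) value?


Formula: Real value = nominal / (1 + inflation)^years
Price level: (1 + 0.0135)^6 = 1.083783
Real value = $12,950.00 / 1.083783 = $11,948.88

$11,948.88


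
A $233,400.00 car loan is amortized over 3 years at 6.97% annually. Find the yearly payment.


Formula: PMT = PV * r / (1 - (1+r)^(-n))
Denominator: 1 - (1 + 0.0697)^(-3) = 0.183015
Numerator: $233,400.00 * 0.0697 = 16267.98
PMT = 16267.98 / 0.183015 = $88,888.72

$88,888.72


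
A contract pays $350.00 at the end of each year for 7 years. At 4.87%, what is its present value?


Formula: PV = PMT * (1 - (1+r)^(-n)) / r
Discount factor: (1 + 0.0487)^(-7) = 0.716871
Bracket: 1 - 0.716871 = 0.283129
PV = $350.00 * 0.283129 / 0.0487 = $2,034.81

$2,034.81


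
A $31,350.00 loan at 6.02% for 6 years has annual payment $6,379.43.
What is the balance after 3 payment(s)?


Formula: Balance = PV*(1+r)^k - PMT*((1+r)^k - 1)/r
Growth: (1 + 0.0602)^3 = 1.19169
Accumulated factor: ((1+r)^k - 1)/r = 3.184224
Balance = $31,350.00 * 1.19169 - $6,379.43 * 3.184224
Balance = $17,045.96

$17,045.96


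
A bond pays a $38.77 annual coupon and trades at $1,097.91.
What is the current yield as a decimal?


Formula: Current yield = annual coupon / price
Substituting: CY = $38.77 / $1,097.91
CY = 0.035313

0.035313


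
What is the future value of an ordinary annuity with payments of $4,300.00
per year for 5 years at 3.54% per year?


Formula: FV = PMT * ((1+r)^n - 1) / r
Growth factor: (1 + 0.0354)^5 = 1.189983
Numerator: 1.189983 - 1 = 0.189983
FV = $4,300.00 * 0.189983 / 0.0354 = $23,077.05

$23,077.05


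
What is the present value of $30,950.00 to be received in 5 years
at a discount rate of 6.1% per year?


Formula: PV = FV / (1 + r)^n
Substituting: PV = $30,950.00 / (1 + 0.061)^5
Discount factor: (1.061)^5 = 1.34455
PV = $30,950.00 / 1.34455 = $23,018.86

$23,018.86


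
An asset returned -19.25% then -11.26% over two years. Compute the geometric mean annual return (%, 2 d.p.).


Formula: Geometric mean = ((1+r1)*(1+r2))^(1/2) - 1
Product: (1 + -0.1925) * (1 + -0.1126) = 0.8075 * 0.8874 = 0.716576
Square root: 0.716576^0.5 = 0.846508
Geometric mean = 0.846508 - 1 = -0.153492
As percentage: -15.35%

-15.35%


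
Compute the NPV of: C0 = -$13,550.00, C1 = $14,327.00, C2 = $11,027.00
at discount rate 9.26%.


Formula: NPV = C0 + C1/(1+r) + C2/(1+r)^2
Discount C1: $14,327.00 / (1 + 0.0926) = $13,112.76
Discount C2: $11,027.00 / (1 + 0.0926)^2 = $9,237.09
NPV = -$13,550.00 + $13,112.76 + $9,237.09 = $8,799.84

$8,799.84


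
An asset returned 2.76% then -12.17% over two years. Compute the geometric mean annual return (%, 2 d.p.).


Formula: Geometric mean = ((1+r1)*(1+r2))^(1/2) - 1
Product: (1 + 0.0276) * (1 + -0.1217) = 1.0276 * 0.8783 = 0.902541
Square root: 0.902541^0.5 = 0.950022
Geometric mean = 0.950022 - 1 = -0.049978
As percentage: -5.00%

-5.00%


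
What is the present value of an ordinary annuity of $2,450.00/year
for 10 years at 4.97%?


Formula: PV = PMT * (1 - (1+r)^(-n)) / r
Discount factor: (1 + 0.0497)^(-10) = 0.61567
Bracket: 1 - 0.61567 = 0.38433
PV = $2,450.00 * 0.38433 / 0.0497 = $18,945.84

$18,945.84


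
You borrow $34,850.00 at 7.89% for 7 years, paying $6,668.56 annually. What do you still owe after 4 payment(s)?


Formula: Balance = PV*(1+r)^k - PMT*((1+r)^k - 1)/r
Growth: (1 + 0.0789)^4 = 1.354955
Accumulated factor: ((1+r)^k - 1)/r = 4.498792
Balance = $34,850.00 * 1.354955 - $6,668.56 * 4.498792
Balance = $17,219.71

$17,219.71


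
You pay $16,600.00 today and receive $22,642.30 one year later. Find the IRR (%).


Formula: IRR = C1/C0 - 1
Substituting: IRR = $22,642.30 / $16,600.00 - 1
Ratio: 1.363994 - 1 = 0.363994
IRR = 36.3994%

36.3994%


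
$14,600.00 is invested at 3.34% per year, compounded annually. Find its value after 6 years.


Formula: FV = P * (1 + r)^n
Substituting: FV = $14,600.00 * (1 + 0.0334)^6
Growth factor: (1.0334)^6 = 1.217898
FV = $14,600.00 * 1.217898 = $17,781.30

$17,781.30


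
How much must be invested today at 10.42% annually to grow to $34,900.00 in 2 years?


Formula: PV = FV / (1 + r)^n
Substituting: PV = $34,900.00 / (1 + 0.1042)^2
Discount factor: (1.1042)^2 = 1.219258
PV = $34,900.00 / 1.219258 = $28,623.97

$28,623.97


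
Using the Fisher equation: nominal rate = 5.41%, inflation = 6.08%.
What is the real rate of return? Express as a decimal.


Formula: (1 + r_real) = (1 + r_nom) / (1 + inflation)
Substituting: (1 + r_real) = 1.0541 / 1.0608
(1 + r_real) = 0.993684
r_real = 0.993684 - 1 = -0.006316

-0.006316


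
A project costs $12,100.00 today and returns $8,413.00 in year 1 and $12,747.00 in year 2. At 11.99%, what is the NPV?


Formula: NPV = C0 + C1/(1+r) + C2/(1+r)^2
Discount C1: $8,413.00 / (1 + 0.1199) = $7,512.28
Discount C2: $12,747.00 / (1 + 0.1199)^2 = $10,163.65
NPV = -$12,100.00 + $7,512.28 + $10,163.65 = $5,575.92

$5,575.92


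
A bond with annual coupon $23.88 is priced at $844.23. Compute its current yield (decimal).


Formula: Current yield = annual coupon / price
Substituting: CY = $23.88 / $844.23
CY = 0.028286

0.028286


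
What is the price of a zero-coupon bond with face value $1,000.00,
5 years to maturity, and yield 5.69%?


Formula: Price = FV / (1 + r)^n
Substituting: Price = $1,000.00 / (1 + 0.0569)^5
Discount factor: (1.0569)^5 = 1.318771
Price = $1,000.00 / 1.318771 = $758.28

$758.28


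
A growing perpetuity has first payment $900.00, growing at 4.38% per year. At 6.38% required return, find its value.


Formula: PV = C / (r - g)
Spread: r - g = 0.0638 - 0.0438 = 0.02
Substituting: PV = $900.00 / 0.02
PV = $45,000.00

$45,000.00


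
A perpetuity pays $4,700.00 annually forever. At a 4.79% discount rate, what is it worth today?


Formula: PV = C / r
Substituting: PV = $4,700.00 / 0.0479
PV = $98,121.09

$98,121.09


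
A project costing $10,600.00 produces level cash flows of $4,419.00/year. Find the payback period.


Formula: Payback = investment / annual cash flow
Substituting: Payback = $10,600.00 / $4,419.00
Payback = 2.3987 years

2.3987 years


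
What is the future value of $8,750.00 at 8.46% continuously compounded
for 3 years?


Formula: FV = P * e^(r*t)
Exponent: r*t = 0.0846 * 3 = 0.2538
e^(0.2538) = 1.288914
FV = $8,750.00 * 1.288914 = $11,278.00

$11,278.00


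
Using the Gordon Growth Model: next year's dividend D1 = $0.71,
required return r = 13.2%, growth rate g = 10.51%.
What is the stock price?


Formula: P = D1 / (r - g)
Spread: r - g = 0.132 - 0.1051 = 0.0269
Substituting: P = $0.71 / 0.0269
P = $26.39

$26.39


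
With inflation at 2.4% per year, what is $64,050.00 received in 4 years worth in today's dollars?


Formula: Real value = nominal / (1 + inflation)^years
Price level: (1 + 0.024)^4 = 1.099512
Real value = $64,050.00 / 1.099512 = $58,253.14

$58,253.14


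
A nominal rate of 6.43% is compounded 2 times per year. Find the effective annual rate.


Formula: EAR = (1 + r/m)^m - 1
Period rate: r/m = 0.0643 / 2 = 0.03215
Compounding: (1 + 0.03215)^2 = 1.065334
EAR = 1.065334 - 1 = 0.065334

0.065334


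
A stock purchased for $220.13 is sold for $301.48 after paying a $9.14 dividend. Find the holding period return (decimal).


Formula: HPR = (P1 - P0 + D) / P0
Gain: $301.48 - $220.13 + $9.14 = $90.49
HPR = $90.49 / $220.13 = 0.4111

0.4111


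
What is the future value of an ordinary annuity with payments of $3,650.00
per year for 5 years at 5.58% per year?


Formula: FV = PMT * ((1+r)^n - 1) / r
Growth factor: (1 + 0.0558)^5 = 1.311923
Numerator: 1.311923 - 1 = 0.311923
FV = $3,650.00 * 0.311923 / 0.0558 = $20,403.55

$20,403.55


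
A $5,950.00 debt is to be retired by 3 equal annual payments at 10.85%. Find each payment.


Formula: PMT = PV * r / (1 - (1+r)^(-n))
Denominator: 1 - (1 + 0.1085)^(-3) = 0.265836
Numerator: $5,950.00 * 0.1085 = 645.575
PMT = 645.575 / 0.265836 = $2,428.47

$2,428.47


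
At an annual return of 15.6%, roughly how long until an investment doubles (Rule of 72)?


Formula: Years ≈ 72 / r
Substituting: Years ≈ 72 / 15.6
Years ≈ 4.6

4.6 years


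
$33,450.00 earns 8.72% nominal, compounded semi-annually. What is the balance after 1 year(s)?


Formula: FV = P * (1 + r/m)^(m*t)
Period rate: r/m = 0.0872 / 2 = 0.0436
Total periods: m*t = 2 * 1 = 2
Growth factor: (1 + 0.0436)^2 = 1.089101
FV = $33,450.00 * 1.089101 = $36,430.43

$36,430.43


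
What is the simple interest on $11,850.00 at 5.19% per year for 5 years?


Formula: I = P * r * t
Substituting: I = $11,850.00 * 0.0519 * 5
Step: I = $11,850.00 * 0.2595
I = $3,075.08

$3,075.08


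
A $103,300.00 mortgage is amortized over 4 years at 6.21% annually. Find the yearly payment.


Formula: PMT = PV * r / (1 - (1+r)^(-n))
Denominator: 1 - (1 + 0.0621)^(-4) = 0.214152
Numerator: $103,300.00 * 0.0621 = 6414.93
PMT = 6414.93 / 0.214152 = $29,954.98

$29,954.98


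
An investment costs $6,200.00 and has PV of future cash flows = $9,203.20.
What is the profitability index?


Formula: PI = PV(cash flows) / initial investment
Substituting: PI = $9,203.20 / $6,200.00
PI = 1.4844

1.4844


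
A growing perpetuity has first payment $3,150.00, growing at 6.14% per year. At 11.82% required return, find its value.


Formula: PV = C / (r - g)
Spread: r - g = 0.1182 - 0.0614 = 0.0568
Substituting: PV = $3,150.00 / 0.0568
PV = $55,457.75

$55,457.75


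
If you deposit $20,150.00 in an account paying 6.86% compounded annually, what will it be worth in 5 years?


Formula: FV = P * (1 + r)^n
Substituting: FV = $20,150.00 * (1 + 0.0686)^5
Growth factor: (1.0686)^5 = 1.3934
FV = $20,150.00 * 1.3934 = $28,077.01

$28,077.01


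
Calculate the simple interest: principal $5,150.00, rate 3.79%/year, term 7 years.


Formula: I = P * r * t
Substituting: I = $5,150.00 * 0.0379 * 7
Step: I = $5,150.00 * 0.2653
I = $1,366.30

$1,366.30


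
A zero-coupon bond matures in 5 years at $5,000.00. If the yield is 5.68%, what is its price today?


Formula: Price = FV / (1 + r)^n
Substituting: Price = $5,000.00 / (1 + 0.0568)^5
Discount factor: (1.0568)^5 = 1.318148
Price = $5,000.00 / 1.318148 = $3,793.20

$3,793.20


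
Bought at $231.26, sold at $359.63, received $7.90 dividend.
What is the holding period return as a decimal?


Formula: HPR = (P1 - P0 + D) / P0
Gain: $359.63 - $231.26 + $7.90 = $136.27
HPR = $136.27 / $231.26 = 0.5893

0.5893


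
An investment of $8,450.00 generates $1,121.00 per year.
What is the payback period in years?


Formula: Payback = investment / annual cash flow
Substituting: Payback = $8,450.00 / $1,121.00
Payback = 7.5379 years

7.5379 years


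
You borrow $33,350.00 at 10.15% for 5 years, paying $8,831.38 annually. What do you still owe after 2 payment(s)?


Formula: Balance = PV*(1+r)^k - PMT*((1+r)^k - 1)/r
Growth: (1 + 0.1015)^2 = 1.213302
Accumulated factor: ((1+r)^k - 1)/r = 2.1015
Balance = $33,350.00 * 1.213302 - $8,831.38 * 2.1015
Balance = $21,904.48

$21,904.48


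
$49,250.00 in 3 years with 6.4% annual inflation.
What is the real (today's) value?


Formula: Real value = nominal / (1 + inflation)^years
Price level: (1 + 0.064)^3 = 1.20455
Real value = $49,250.00 / 1.20455 = $40,886.63

$40,886.63


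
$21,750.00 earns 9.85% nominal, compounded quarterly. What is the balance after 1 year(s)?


Formula: FV = P * (1 + r/m)^(m*t)
Period rate: r/m = 0.0985 / 4 = 0.024625
Total periods: m*t = 4 * 1 = 4
Growth factor: (1 + 0.024625)^4 = 1.102198
FV = $21,750.00 * 1.102198 = $23,972.82

$23,972.82


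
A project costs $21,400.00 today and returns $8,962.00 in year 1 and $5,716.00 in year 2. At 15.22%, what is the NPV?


Formula: NPV = C0 + C1/(1+r) + C2/(1+r)^2
Discount C1: $8,962.00 / (1 + 0.1522) = $7,778.16
Discount C2: $5,716.00 / (1 + 0.1522)^2 = $4,305.63
NPV = -$21,400.00 + $7,778.16 + $4,305.63 = -$9,316.21

-$9,316.21


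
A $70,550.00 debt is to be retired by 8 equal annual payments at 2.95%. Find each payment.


Formula: PMT = PV * r / (1 - (1+r)^(-n))
Denominator: 1 - (1 + 0.0295)^(-8) = 0.207518
Numerator: $70,550.00 * 0.0295 = 2081.225
PMT = 2081.225 / 0.207518 = $10,029.11

$10,029.11


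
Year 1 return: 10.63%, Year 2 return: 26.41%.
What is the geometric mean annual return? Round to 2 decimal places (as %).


Formula: Geometric mean = ((1+r1)*(1+r2))^(1/2) - 1
Product: (1 + 0.1063) * (1 + 0.2641) = 1.1063 * 1.2641 = 1.398474
Square root: 1.398474^0.5 = 1.182571
Geometric mean = 1.182571 - 1 = 0.182571
As percentage: 18.26%

18.26%


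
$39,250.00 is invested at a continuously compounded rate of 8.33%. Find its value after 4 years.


Formula: FV = P * e^(r*t)
Exponent: r*t = 0.0833 * 4 = 0.3332
e^(0.3332) = 1.395426
FV = $39,250.00 * 1.395426 = $54,770.48

$54,770.48


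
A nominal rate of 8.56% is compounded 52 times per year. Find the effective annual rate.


Formula: EAR = (1 + r/m)^m - 1
Period rate: r/m = 0.0856 / 52 = 0.001646
Compounding: (1 + 0.001646)^52 = 1.089294
EAR = 1.089294 - 1 = 0.089294

0.089294


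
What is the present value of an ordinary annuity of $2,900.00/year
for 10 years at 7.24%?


Formula: PV = PMT * (1 - (1+r)^(-n)) / r
Discount factor: (1 + 0.0724)^(-10) = 0.497086
Bracket: 1 - 0.497086 = 0.502914
PV = $2,900.00 * 0.502914 / 0.0724 = $20,144.33

$20,144.33


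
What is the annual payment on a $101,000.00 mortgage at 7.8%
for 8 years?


Formula: PMT = PV * r / (1 - (1+r)^(-n))
Denominator: 1 - (1 + 0.078)^(-8) = 0.45166
Numerator: $101,000.00 * 0.078 = 7878.0
PMT = 7878.0 / 0.45166 = $17,442.32

$17,442.32


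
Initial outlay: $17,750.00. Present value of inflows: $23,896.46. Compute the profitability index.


Formula: PI = PV(cash flows) / initial investment
Substituting: PI = $23,896.46 / $17,750.00
PI = 1.3463

1.3463


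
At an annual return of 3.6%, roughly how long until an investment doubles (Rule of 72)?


Formula: Years ≈ 72 / r
Substituting: Years ≈ 72 / 3.6
Years ≈ 20.0

20.0 years


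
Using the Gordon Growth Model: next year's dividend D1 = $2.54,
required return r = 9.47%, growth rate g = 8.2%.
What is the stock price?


Formula: P = D1 / (r - g)
Spread: r - g = 0.0947 - 0.082 = 0.0127
Substituting: P = $2.54 / 0.0127
P = $200.00

$200.00


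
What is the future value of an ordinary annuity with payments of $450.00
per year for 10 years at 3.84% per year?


Formula: FV = PMT * ((1+r)^n - 1) / r
Growth factor: (1 + 0.0384)^10 = 1.457628
Numerator: 1.457628 - 1 = 0.457628
FV = $450.00 * 0.457628 / 0.0384 = $5,362.83

$5,362.83


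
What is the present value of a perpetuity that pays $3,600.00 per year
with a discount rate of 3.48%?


Formula: PV = C / r
Substituting: PV = $3,600.00 / 0.0348
PV = $103,448.28

$103,448.28


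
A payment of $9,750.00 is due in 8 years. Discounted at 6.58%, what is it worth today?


Formula: PV = FV / (1 + r)^n
Substituting: PV = $9,750.00 / (1 + 0.0658)^8
Discount factor: (1.0658)^8 = 1.664967
PV = $9,750.00 / 1.664967 = $5,855.97

$5,855.97


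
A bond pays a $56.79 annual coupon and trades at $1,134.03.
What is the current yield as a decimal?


Formula: Current yield = annual coupon / price
Substituting: CY = $56.79 / $1,134.03
CY = 0.050078

0.050078


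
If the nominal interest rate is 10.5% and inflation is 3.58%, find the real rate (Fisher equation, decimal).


Formula: (1 + r_real) = (1 + r_nom) / (1 + inflation)
Substituting: (1 + r_real) = 1.105 / 1.0358
(1 + r_real) = 1.066808
r_real = 1.066808 - 1 = 0.066808

0.066808


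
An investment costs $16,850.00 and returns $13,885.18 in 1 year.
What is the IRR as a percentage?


Formula: IRR = C1/C0 - 1
Substituting: IRR = $13,885.18 / $16,850.00 - 1
Ratio: 0.824046 - 1 = -0.175954
IRR = -17.5954%

-17.5954%


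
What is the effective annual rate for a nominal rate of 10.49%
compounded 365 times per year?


Formula: EAR = (1 + r/m)^m - 1
Period rate: r/m = 0.1049 / 365 = 0.000287
Compounding: (1 + 0.000287)^365 = 1.110583
EAR = 1.110583 - 1 = 0.110583

0.110583


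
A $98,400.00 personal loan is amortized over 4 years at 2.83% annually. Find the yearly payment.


Formula: PMT = PV * r / (1 - (1+r)^(-n))
Denominator: 1 - (1 + 0.0283)^(-4) = 0.105623
Numerator: $98,400.00 * 0.0283 = 2784.72
PMT = 2784.72 / 0.105623 = $26,364.73

$26,364.73


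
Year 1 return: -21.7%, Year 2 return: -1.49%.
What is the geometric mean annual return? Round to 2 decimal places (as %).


Formula: Geometric mean = ((1+r1)*(1+r2))^(1/2) - 1
Product: (1 + -0.217) * (1 + -0.0149) = 0.783 * 0.9851 = 0.771333
Square root: 0.771333^0.5 = 0.878256
Geometric mean = 0.878256 - 1 = -0.121744
As percentage: -12.17%

-12.17%


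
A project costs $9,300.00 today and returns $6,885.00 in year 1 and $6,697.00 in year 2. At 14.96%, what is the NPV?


Formula: NPV = C0 + C1/(1+r) + C2/(1+r)^2
Discount C1: $6,885.00 / (1 + 0.1496) = $5,989.04
Discount C2: $6,697.00 / (1 + 0.1496)^2 = $5,067.42
NPV = -$9,300.00 + $5,989.04 + $5,067.42 = $1,756.46

$1,756.46
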